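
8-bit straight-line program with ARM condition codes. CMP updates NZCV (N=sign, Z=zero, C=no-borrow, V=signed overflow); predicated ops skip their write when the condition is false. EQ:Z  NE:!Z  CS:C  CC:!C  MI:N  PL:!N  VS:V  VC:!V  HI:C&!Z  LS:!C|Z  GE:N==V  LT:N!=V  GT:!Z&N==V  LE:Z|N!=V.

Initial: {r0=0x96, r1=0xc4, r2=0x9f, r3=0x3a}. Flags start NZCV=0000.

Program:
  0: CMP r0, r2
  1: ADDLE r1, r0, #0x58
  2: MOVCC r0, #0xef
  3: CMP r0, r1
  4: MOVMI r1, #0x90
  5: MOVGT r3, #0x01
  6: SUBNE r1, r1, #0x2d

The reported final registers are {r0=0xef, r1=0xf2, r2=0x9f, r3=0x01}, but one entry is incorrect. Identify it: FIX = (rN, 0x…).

FIX = (r1, 0xc1)

[0] flags=1000 → (cmp)
[1] flags=1000 LE?T → r1=0xee
[2] flags=1000 CC?T → r0=0xef
[3] flags=0010 → (cmp)
[4] flags=0010 MI?F → skip
[5] flags=0010 GT?T → r3=0x01
[6] flags=0010 NE?T → r1=0xc1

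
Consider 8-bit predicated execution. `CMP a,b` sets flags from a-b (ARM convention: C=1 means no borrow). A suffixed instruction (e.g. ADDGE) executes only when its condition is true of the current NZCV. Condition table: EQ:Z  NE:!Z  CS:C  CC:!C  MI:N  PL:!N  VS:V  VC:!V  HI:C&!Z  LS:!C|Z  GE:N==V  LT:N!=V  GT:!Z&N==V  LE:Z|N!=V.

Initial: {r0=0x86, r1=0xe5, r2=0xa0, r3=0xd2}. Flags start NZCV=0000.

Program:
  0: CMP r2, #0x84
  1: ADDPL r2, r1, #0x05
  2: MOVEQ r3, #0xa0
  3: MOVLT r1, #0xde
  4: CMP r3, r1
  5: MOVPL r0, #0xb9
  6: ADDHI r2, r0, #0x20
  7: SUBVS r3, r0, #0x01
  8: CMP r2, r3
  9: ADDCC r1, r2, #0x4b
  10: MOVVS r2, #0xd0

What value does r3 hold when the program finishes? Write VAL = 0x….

VAL = 0xd2

[0] flags=0010 → (cmp)
[1] flags=0010 PL?T → r2=0xea
[2] flags=0010 EQ?F → skip
[3] flags=0010 LT?F → skip
[4] flags=1000 → (cmp)
[5] flags=1000 PL?F → skip
[6] flags=1000 HI?F → skip
[7] flags=1000 VS?F → skip
[8] flags=0010 → (cmp)
[9] flags=0010 CC?F → skip
[10] flags=0010 VS?F → skip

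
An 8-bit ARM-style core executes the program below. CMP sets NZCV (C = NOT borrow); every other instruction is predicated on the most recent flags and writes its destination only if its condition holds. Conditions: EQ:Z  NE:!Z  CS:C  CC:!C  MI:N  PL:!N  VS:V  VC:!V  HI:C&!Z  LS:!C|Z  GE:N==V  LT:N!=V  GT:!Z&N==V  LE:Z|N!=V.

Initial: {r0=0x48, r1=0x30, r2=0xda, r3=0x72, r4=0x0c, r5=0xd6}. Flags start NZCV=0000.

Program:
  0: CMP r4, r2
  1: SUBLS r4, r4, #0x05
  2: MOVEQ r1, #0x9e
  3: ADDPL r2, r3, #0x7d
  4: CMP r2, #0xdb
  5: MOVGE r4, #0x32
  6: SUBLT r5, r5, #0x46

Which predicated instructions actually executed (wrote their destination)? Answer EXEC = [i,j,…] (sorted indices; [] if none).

0: ✓ CMP  NZCV=0000
1: ✓ SUBLS  r4←0x07
2: · MOVEQ
3: ✓ ADDPL  r2←0xef
4: ✓ CMP  NZCV=0010
5: ✓ MOVGE  r4←0x32
6: · SUBLT

EXEC = [1,3,5]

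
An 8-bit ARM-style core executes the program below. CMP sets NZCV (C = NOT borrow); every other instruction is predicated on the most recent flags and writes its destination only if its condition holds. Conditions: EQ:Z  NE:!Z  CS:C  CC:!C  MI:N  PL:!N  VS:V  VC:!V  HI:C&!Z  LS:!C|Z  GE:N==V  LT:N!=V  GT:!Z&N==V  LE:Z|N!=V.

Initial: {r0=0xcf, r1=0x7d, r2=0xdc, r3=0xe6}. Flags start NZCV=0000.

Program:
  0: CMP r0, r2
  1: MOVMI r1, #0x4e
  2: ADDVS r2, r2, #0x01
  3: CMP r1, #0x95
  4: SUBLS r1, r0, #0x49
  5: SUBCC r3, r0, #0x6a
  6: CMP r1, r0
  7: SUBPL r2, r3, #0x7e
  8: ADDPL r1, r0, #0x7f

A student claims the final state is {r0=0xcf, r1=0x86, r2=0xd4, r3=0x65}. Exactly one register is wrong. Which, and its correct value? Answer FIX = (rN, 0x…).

FIX = (r2, 0xdc)

[0] flags=1000 → (cmp)
[1] flags=1000 MI?T → r1=0x4e
[2] flags=1000 VS?F → skip
[3] flags=1001 → (cmp)
[4] flags=1001 LS?T → r1=0x86
[5] flags=1001 CC?T → r3=0x65
[6] flags=1000 → (cmp)
[7] flags=1000 PL?F → skip
[8] flags=1000 PL?F → skip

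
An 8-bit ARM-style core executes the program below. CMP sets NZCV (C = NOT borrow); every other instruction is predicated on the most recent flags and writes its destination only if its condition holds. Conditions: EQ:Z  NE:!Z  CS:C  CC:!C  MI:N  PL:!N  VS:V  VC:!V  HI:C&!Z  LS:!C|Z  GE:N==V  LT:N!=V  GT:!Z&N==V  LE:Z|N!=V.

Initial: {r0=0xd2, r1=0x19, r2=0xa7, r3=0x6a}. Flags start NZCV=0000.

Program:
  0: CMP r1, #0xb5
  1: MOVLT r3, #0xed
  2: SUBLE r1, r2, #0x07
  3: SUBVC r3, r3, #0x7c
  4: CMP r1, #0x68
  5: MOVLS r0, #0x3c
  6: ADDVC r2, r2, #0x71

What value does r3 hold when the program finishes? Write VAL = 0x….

VAL = 0xee

[0] flags=0000 → (cmp)
[1] flags=0000 LT?F → skip
[2] flags=0000 LE?F → skip
[3] flags=0000 VC?T → r3=0xee
[4] flags=1000 → (cmp)
[5] flags=1000 LS?T → r0=0x3c
[6] flags=1000 VC?T → r2=0x18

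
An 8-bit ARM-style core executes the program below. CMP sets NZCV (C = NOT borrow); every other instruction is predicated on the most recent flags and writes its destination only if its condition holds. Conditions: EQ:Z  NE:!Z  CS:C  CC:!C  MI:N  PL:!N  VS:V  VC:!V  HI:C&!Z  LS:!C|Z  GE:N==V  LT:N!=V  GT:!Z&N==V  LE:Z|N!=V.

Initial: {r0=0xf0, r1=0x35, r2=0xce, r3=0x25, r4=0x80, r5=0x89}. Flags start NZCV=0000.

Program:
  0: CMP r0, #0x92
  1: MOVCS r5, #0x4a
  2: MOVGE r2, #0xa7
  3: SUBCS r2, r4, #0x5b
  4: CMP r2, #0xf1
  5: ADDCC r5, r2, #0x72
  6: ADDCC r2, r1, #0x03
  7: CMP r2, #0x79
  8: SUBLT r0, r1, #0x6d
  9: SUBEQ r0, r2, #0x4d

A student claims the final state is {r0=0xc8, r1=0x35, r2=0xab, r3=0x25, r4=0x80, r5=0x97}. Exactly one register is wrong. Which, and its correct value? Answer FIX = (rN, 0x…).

[0] flags=0010 → (cmp)
[1] flags=0010 CS?T → r5=0x4a
[2] flags=0010 GE?T → r2=0xa7
[3] flags=0010 CS?T → r2=0x25
[4] flags=0000 → (cmp)
[5] flags=0000 CC?T → r5=0x97
[6] flags=0000 CC?T → r2=0x38
[7] flags=1000 → (cmp)
[8] flags=1000 LT?T → r0=0xc8
[9] flags=1000 EQ?F → skip

FIX = (r2, 0x38)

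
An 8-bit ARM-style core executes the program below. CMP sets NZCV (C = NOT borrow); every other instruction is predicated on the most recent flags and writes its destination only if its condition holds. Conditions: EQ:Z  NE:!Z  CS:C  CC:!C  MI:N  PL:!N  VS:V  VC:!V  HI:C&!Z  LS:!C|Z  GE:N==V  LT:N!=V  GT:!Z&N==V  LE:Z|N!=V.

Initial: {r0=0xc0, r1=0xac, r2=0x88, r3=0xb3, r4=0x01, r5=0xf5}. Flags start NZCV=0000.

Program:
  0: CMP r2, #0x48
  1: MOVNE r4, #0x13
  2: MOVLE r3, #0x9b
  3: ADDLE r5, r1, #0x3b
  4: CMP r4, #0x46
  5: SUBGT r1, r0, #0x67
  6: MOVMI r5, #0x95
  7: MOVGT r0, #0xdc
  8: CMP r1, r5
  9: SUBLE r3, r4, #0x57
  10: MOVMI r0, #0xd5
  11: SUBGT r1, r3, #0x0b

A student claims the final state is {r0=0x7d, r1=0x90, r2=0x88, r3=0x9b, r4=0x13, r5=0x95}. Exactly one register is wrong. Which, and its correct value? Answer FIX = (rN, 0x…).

FIX = (r0, 0xc0)

[0] flags=0011 → (cmp)
[1] flags=0011 NE?T → r4=0x13
[2] flags=0011 LE?T → r3=0x9b
[3] flags=0011 LE?T → r5=0xe7
[4] flags=1000 → (cmp)
[5] flags=1000 GT?F → skip
[6] flags=1000 MI?T → r5=0x95
[7] flags=1000 GT?F → skip
[8] flags=0010 → (cmp)
[9] flags=0010 LE?F → skip
[10] flags=0010 MI?F → skip
[11] flags=0010 GT?T → r1=0x90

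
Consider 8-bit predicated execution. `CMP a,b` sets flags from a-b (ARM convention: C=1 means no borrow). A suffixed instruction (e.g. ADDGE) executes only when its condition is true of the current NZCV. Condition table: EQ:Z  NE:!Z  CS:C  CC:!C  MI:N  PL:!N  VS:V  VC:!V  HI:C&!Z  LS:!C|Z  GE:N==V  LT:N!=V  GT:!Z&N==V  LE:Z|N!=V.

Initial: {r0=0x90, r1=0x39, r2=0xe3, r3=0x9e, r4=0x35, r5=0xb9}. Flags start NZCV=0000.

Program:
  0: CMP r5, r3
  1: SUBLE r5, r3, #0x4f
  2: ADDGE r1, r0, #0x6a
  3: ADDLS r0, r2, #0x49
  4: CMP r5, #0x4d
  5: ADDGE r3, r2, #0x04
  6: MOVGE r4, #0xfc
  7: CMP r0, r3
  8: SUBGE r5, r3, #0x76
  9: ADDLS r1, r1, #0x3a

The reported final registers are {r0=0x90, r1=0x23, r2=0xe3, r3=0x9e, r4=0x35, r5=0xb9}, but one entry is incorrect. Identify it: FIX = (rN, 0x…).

0: ✓ CMP  NZCV=0010
1: · SUBLE
2: ✓ ADDGE  r1←0xfa
3: · ADDLS
4: ✓ CMP  NZCV=0011
5: · ADDGE
6: · MOVGE
7: ✓ CMP  NZCV=1000
8: · SUBGE
9: ✓ ADDLS  r1←0x34

FIX = (r1, 0x34)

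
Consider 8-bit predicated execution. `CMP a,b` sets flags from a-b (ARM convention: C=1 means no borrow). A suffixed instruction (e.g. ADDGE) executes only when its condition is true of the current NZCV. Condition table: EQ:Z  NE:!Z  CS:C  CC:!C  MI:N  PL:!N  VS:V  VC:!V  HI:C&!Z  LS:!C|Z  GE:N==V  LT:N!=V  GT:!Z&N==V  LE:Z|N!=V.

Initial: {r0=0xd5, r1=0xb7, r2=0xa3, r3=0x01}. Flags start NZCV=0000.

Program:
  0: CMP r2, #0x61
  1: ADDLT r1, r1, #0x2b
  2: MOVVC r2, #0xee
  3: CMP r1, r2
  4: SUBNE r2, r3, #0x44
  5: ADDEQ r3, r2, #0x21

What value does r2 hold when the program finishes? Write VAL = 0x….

[0] flags=0011 → (cmp)
[1] flags=0011 LT?T → r1=0xe2
[2] flags=0011 VC?F → skip
[3] flags=0010 → (cmp)
[4] flags=0010 NE?T → r2=0xbd
[5] flags=0010 EQ?F → skip

VAL = 0xbd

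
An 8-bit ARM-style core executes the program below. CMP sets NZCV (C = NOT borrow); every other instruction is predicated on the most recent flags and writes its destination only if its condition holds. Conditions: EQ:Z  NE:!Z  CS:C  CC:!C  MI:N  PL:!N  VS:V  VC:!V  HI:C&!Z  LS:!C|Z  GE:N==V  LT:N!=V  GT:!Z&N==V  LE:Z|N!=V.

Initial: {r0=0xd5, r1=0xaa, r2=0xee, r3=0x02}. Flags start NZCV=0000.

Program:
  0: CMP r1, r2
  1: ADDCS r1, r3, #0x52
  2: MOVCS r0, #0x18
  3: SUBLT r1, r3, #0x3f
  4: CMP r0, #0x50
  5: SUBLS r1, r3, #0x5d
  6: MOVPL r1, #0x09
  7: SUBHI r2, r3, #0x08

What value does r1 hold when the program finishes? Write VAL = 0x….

0: ✓ CMP  NZCV=1000
1: · ADDCS
2: · MOVCS
3: ✓ SUBLT  r1←0xc3
4: ✓ CMP  NZCV=1010
5: · SUBLS
6: · MOVPL
7: ✓ SUBHI  r2←0xfa

VAL = 0xc3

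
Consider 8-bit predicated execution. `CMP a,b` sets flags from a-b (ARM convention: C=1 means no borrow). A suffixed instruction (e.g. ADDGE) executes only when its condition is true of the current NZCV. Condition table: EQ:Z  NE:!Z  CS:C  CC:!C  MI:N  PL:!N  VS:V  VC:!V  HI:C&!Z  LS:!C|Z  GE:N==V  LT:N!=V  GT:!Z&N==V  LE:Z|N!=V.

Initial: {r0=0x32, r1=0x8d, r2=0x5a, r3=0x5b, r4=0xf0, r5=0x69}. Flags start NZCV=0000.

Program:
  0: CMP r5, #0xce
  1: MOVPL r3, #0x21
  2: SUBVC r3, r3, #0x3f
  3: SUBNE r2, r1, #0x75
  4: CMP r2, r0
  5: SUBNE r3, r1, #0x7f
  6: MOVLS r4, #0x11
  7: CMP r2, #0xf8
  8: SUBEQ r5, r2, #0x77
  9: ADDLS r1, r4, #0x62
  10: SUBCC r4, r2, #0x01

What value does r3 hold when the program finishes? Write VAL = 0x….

0: ✓ CMP  NZCV=1001
1: · MOVPL
2: · SUBVC
3: ✓ SUBNE  r2←0x18
4: ✓ CMP  NZCV=1000
5: ✓ SUBNE  r3←0x0e
6: ✓ MOVLS  r4←0x11
7: ✓ CMP  NZCV=0000
8: · SUBEQ
9: ✓ ADDLS  r1←0x73
10: ✓ SUBCC  r4←0x17

VAL = 0x0e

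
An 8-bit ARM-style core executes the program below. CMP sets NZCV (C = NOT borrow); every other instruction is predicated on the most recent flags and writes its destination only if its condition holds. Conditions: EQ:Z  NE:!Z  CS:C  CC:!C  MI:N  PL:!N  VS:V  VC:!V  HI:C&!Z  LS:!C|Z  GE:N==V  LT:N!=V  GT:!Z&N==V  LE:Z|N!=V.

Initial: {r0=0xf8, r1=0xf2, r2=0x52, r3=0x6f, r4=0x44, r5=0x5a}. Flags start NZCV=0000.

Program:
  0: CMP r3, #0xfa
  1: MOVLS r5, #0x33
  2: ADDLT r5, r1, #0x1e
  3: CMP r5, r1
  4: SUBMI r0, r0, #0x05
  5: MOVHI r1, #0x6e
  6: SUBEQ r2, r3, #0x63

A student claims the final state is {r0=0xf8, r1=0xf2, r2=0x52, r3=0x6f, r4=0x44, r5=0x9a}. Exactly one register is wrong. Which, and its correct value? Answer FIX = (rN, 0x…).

0: ✓ CMP  NZCV=0000
1: ✓ MOVLS  r5←0x33
2: · ADDLT
3: ✓ CMP  NZCV=0000
4: · SUBMI
5: · MOVHI
6: · SUBEQ

FIX = (r5, 0x33)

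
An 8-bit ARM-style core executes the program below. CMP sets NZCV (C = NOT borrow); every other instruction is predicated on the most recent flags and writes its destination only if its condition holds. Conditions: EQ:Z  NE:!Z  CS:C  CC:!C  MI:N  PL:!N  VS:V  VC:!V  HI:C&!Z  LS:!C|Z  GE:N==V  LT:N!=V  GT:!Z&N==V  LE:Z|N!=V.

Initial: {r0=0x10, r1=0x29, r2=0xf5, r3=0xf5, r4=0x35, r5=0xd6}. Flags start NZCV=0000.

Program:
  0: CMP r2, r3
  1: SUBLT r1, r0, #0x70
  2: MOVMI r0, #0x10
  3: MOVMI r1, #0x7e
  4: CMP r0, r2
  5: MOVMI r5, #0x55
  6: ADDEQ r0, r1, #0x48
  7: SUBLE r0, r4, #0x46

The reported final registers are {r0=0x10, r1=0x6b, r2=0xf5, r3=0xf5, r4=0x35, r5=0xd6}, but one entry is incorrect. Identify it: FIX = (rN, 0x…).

FIX = (r1, 0x29)

[0] flags=0110 → (cmp)
[1] flags=0110 LT?F → skip
[2] flags=0110 MI?F → skip
[3] flags=0110 MI?F → skip
[4] flags=0000 → (cmp)
[5] flags=0000 MI?F → skip
[6] flags=0000 EQ?F → skip
[7] flags=0000 LE?F → skip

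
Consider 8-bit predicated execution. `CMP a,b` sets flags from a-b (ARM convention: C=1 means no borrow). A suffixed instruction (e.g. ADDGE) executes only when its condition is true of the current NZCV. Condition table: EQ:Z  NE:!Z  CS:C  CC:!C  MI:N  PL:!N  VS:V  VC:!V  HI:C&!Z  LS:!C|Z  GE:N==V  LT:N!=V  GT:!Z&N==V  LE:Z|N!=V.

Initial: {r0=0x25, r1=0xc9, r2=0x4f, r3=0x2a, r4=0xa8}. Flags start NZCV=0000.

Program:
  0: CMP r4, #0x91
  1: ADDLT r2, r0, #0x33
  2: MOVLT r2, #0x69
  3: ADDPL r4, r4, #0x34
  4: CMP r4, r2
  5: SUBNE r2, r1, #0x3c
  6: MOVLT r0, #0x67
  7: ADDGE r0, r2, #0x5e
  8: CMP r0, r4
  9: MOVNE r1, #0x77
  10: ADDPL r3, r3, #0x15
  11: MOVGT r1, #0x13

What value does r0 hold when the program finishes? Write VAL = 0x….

[0] flags=0010 → (cmp)
[1] flags=0010 LT?F → skip
[2] flags=0010 LT?F → skip
[3] flags=0010 PL?T → r4=0xdc
[4] flags=1010 → (cmp)
[5] flags=1010 NE?T → r2=0x8d
[6] flags=1010 LT?T → r0=0x67
[7] flags=1010 GE?F → skip
[8] flags=1001 → (cmp)
[9] flags=1001 NE?T → r1=0x77
[10] flags=1001 PL?F → skip
[11] flags=1001 GT?T → r1=0x13

VAL = 0x67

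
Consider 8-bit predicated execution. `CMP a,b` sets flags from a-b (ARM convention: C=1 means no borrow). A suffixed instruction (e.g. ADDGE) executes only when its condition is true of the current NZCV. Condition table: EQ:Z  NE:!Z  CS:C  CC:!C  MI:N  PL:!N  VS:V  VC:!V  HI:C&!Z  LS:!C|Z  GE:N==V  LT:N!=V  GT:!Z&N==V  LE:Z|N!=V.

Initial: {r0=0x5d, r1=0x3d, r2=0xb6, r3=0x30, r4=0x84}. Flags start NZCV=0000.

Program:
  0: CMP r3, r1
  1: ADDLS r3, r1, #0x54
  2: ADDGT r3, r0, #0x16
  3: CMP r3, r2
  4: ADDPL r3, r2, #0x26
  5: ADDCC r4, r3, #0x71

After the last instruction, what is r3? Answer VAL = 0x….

[0] flags=1000 → (cmp)
[1] flags=1000 LS?T → r3=0x91
[2] flags=1000 GT?F → skip
[3] flags=1000 → (cmp)
[4] flags=1000 PL?F → skip
[5] flags=1000 CC?T → r4=0x02

VAL = 0x91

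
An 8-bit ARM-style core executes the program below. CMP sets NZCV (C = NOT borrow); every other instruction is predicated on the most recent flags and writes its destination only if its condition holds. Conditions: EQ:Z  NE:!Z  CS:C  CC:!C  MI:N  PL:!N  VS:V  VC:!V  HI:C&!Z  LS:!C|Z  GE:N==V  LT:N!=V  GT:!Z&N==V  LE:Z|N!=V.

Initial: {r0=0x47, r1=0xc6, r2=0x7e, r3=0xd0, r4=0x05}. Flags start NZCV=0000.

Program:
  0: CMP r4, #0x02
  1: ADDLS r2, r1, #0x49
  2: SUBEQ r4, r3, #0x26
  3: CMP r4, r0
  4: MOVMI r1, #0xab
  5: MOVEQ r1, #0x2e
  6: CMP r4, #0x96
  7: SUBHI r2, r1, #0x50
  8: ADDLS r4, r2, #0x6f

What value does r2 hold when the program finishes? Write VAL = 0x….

VAL = 0x7e

[0] flags=0010 → (cmp)
[1] flags=0010 LS?F → skip
[2] flags=0010 EQ?F → skip
[3] flags=1000 → (cmp)
[4] flags=1000 MI?T → r1=0xab
[5] flags=1000 EQ?F → skip
[6] flags=0000 → (cmp)
[7] flags=0000 HI?F → skip
[8] flags=0000 LS?T → r4=0xed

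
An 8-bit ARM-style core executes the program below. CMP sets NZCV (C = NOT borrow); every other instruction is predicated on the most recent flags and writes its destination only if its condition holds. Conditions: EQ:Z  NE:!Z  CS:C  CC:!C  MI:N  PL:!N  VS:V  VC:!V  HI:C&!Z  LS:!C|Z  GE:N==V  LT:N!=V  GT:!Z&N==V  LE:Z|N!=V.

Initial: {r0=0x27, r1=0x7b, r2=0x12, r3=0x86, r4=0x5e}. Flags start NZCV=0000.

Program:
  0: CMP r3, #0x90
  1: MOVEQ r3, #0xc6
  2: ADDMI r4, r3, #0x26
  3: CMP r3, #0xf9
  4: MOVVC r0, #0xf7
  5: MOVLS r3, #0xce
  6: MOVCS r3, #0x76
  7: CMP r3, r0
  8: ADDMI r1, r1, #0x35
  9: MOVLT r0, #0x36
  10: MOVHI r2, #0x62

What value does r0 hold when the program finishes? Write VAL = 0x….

VAL = 0x36

0: ✓ CMP  NZCV=1000
1: · MOVEQ
2: ✓ ADDMI  r4←0xac
3: ✓ CMP  NZCV=1000
4: ✓ MOVVC  r0←0xf7
5: ✓ MOVLS  r3←0xce
6: · MOVCS
7: ✓ CMP  NZCV=1000
8: ✓ ADDMI  r1←0xb0
9: ✓ MOVLT  r0←0x36
10: · MOVHI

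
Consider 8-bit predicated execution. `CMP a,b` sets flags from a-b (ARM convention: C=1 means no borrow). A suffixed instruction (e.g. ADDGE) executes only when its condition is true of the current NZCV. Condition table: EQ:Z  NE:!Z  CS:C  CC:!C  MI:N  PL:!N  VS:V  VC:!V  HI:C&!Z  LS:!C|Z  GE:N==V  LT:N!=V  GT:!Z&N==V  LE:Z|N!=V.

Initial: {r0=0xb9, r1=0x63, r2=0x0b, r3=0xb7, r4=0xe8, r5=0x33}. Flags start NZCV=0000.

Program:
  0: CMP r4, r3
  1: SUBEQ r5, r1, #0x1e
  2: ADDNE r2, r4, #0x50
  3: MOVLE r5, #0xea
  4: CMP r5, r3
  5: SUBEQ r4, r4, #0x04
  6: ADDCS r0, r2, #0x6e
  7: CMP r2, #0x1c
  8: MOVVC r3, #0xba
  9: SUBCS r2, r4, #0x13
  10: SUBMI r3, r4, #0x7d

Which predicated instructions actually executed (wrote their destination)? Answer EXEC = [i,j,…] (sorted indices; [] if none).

0: ✓ CMP  NZCV=0010
1: · SUBEQ
2: ✓ ADDNE  r2←0x38
3: · MOVLE
4: ✓ CMP  NZCV=0000
5: · SUBEQ
6: · ADDCS
7: ✓ CMP  NZCV=0010
8: ✓ MOVVC  r3←0xba
9: ✓ SUBCS  r2←0xd5
10: · SUBMI

EXEC = [2,8,9]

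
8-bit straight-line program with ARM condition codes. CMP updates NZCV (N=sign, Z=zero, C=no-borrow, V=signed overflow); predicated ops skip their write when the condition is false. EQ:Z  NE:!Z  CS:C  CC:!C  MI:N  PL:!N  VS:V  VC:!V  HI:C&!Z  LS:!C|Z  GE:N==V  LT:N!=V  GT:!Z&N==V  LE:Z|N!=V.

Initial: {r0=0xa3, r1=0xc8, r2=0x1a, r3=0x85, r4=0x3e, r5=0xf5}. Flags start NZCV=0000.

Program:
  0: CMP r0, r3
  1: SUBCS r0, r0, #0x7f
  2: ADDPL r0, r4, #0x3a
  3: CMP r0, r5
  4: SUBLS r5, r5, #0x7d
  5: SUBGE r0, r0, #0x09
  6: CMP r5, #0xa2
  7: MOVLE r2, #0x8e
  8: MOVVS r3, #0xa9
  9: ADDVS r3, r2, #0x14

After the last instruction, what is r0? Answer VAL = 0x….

[0] flags=0010 → (cmp)
[1] flags=0010 CS?T → r0=0x24
[2] flags=0010 PL?T → r0=0x78
[3] flags=1001 → (cmp)
[4] flags=1001 LS?T → r5=0x78
[5] flags=1001 GE?T → r0=0x6f
[6] flags=1001 → (cmp)
[7] flags=1001 LE?F → skip
[8] flags=1001 VS?T → r3=0xa9
[9] flags=1001 VS?T → r3=0x2e

VAL = 0x6f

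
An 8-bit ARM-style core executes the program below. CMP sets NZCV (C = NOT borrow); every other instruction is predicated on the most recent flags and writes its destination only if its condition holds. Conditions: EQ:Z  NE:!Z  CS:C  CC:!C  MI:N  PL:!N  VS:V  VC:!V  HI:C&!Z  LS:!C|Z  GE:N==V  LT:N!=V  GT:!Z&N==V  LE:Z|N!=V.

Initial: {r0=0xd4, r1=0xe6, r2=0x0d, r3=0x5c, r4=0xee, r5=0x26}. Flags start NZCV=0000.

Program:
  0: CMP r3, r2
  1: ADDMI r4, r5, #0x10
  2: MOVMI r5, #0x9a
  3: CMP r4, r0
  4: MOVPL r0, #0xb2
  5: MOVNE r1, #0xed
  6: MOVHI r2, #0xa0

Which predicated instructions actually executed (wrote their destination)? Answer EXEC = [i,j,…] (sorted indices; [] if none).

EXEC = [4,5,6]

0: ✓ CMP  NZCV=0010
1: · ADDMI
2: · MOVMI
3: ✓ CMP  NZCV=0010
4: ✓ MOVPL  r0←0xb2
5: ✓ MOVNE  r1←0xed
6: ✓ MOVHI  r2←0xa0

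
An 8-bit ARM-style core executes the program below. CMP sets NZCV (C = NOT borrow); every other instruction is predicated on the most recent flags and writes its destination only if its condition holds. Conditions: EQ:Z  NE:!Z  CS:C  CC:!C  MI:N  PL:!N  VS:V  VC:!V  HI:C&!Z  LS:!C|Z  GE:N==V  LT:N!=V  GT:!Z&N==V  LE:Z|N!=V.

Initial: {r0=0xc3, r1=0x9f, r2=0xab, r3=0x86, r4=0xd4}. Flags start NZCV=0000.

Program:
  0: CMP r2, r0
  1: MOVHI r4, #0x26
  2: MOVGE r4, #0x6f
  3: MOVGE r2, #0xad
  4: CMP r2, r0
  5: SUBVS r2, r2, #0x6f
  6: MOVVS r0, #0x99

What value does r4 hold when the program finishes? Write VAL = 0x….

[0] flags=1000 → (cmp)
[1] flags=1000 HI?F → skip
[2] flags=1000 GE?F → skip
[3] flags=1000 GE?F → skip
[4] flags=1000 → (cmp)
[5] flags=1000 VS?F → skip
[6] flags=1000 VS?F → skip

VAL = 0xd4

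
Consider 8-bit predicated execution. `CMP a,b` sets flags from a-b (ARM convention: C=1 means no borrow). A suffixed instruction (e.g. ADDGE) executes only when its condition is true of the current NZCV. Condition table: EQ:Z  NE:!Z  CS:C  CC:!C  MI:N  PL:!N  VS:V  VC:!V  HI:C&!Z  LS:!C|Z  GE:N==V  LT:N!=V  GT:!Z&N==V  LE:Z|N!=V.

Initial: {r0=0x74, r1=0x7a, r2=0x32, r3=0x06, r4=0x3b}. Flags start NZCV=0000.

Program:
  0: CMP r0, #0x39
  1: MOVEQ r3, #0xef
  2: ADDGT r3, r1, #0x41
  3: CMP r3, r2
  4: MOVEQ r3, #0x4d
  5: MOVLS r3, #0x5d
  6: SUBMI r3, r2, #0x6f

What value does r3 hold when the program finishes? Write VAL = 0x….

VAL = 0xc3

[0] flags=0010 → (cmp)
[1] flags=0010 EQ?F → skip
[2] flags=0010 GT?T → r3=0xbb
[3] flags=1010 → (cmp)
[4] flags=1010 EQ?F → skip
[5] flags=1010 LS?F → skip
[6] flags=1010 MI?T → r3=0xc3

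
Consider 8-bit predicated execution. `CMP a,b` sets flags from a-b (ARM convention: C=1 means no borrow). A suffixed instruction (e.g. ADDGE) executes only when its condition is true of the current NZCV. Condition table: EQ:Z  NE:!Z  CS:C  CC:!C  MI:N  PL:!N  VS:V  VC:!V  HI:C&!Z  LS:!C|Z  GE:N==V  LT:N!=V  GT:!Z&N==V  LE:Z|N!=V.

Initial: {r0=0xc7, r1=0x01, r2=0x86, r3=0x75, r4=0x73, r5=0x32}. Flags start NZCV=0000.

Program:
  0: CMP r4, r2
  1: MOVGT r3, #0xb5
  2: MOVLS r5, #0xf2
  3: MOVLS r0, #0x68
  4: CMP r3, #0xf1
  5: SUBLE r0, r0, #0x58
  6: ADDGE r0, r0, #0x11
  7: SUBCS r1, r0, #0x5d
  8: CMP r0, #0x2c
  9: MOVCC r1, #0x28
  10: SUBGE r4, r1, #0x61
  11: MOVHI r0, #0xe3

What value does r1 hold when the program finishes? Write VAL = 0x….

0: ✓ CMP  NZCV=1001
1: ✓ MOVGT  r3←0xb5
2: ✓ MOVLS  r5←0xf2
3: ✓ MOVLS  r0←0x68
4: ✓ CMP  NZCV=1000
5: ✓ SUBLE  r0←0x10
6: · ADDGE
7: · SUBCS
8: ✓ CMP  NZCV=1000
9: ✓ MOVCC  r1←0x28
10: · SUBGE
11: · MOVHI

VAL = 0x28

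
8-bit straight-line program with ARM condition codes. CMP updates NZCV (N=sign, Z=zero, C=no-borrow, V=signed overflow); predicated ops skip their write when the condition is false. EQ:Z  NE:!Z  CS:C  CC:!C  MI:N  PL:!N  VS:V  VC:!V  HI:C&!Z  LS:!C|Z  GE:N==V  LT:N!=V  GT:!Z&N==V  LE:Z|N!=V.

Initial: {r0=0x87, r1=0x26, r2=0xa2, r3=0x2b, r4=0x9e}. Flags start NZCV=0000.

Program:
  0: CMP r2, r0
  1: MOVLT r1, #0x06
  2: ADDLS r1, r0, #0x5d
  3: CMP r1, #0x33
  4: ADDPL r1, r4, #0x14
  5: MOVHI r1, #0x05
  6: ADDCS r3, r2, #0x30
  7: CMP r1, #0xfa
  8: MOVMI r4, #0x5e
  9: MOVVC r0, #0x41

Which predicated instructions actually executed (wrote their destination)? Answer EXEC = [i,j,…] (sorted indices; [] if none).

EXEC = [9]

0: ✓ CMP  NZCV=0010
1: · MOVLT
2: · ADDLS
3: ✓ CMP  NZCV=1000
4: · ADDPL
5: · MOVHI
6: · ADDCS
7: ✓ CMP  NZCV=0000
8: · MOVMI
9: ✓ MOVVC  r0←0x41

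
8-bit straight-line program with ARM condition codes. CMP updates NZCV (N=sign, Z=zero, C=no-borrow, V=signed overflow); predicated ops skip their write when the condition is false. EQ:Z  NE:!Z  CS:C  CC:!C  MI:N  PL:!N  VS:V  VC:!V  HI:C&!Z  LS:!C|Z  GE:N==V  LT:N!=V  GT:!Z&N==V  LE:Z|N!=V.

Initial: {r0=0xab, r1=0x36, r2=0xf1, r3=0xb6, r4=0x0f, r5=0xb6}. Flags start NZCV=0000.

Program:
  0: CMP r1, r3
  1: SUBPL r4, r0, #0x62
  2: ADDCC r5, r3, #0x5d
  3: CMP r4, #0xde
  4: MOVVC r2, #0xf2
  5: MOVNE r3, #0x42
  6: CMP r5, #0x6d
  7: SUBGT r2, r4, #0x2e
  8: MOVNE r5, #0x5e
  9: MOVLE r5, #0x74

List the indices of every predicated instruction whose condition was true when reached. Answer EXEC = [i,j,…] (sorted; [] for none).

EXEC = [2,4,5,8,9]

[0] flags=1001 → (cmp)
[1] flags=1001 PL?F → skip
[2] flags=1001 CC?T → r5=0x13
[3] flags=0000 → (cmp)
[4] flags=0000 VC?T → r2=0xf2
[5] flags=0000 NE?T → r3=0x42
[6] flags=1000 → (cmp)
[7] flags=1000 GT?F → skip
[8] flags=1000 NE?T → r5=0x5e
[9] flags=1000 LE?T → r5=0x74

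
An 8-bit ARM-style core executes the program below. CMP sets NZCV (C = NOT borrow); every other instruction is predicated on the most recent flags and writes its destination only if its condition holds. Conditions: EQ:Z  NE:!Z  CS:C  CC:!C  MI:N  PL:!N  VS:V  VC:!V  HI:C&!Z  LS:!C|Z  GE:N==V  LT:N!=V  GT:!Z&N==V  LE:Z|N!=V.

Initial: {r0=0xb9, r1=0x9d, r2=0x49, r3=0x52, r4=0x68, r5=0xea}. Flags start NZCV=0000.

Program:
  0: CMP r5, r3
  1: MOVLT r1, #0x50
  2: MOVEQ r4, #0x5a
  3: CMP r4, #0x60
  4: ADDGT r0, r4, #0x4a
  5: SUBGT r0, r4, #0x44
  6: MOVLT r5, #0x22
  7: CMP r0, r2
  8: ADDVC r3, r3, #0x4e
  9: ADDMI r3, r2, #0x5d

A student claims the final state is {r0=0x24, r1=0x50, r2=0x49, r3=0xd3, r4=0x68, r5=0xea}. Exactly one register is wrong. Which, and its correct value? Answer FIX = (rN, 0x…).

FIX = (r3, 0xa6)

[0] flags=1010 → (cmp)
[1] flags=1010 LT?T → r1=0x50
[2] flags=1010 EQ?F → skip
[3] flags=0010 → (cmp)
[4] flags=0010 GT?T → r0=0xb2
[5] flags=0010 GT?T → r0=0x24
[6] flags=0010 LT?F → skip
[7] flags=1000 → (cmp)
[8] flags=1000 VC?T → r3=0xa0
[9] flags=1000 MI?T → r3=0xa6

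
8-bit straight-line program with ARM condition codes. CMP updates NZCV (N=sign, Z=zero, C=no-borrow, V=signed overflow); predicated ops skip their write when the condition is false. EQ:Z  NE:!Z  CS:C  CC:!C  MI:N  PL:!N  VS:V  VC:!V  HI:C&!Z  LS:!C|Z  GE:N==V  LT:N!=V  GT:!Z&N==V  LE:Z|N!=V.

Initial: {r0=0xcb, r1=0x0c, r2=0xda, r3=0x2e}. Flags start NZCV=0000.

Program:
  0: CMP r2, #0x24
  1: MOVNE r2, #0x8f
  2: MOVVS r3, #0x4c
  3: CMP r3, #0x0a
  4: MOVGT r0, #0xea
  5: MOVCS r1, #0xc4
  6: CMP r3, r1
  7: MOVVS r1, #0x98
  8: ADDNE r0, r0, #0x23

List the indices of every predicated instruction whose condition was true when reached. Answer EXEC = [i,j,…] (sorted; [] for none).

0: ✓ CMP  NZCV=1010
1: ✓ MOVNE  r2←0x8f
2: · MOVVS
3: ✓ CMP  NZCV=0010
4: ✓ MOVGT  r0←0xea
5: ✓ MOVCS  r1←0xc4
6: ✓ CMP  NZCV=0000
7: · MOVVS
8: ✓ ADDNE  r0←0x0d

EXEC = [1,4,5,8]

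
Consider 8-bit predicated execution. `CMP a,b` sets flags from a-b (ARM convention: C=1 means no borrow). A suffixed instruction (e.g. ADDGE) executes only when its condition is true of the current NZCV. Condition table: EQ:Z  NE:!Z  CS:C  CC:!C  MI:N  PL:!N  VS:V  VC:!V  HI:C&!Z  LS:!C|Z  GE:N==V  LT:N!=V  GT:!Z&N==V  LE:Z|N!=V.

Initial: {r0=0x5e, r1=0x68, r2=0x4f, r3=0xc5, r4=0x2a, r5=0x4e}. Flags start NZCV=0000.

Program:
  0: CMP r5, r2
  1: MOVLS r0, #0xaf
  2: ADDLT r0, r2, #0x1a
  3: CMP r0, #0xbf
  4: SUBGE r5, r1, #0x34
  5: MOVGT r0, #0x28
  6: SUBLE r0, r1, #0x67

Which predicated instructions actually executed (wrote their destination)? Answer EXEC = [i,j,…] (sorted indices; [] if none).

[0] flags=1000 → (cmp)
[1] flags=1000 LS?T → r0=0xaf
[2] flags=1000 LT?T → r0=0x69
[3] flags=1001 → (cmp)
[4] flags=1001 GE?T → r5=0x34
[5] flags=1001 GT?T → r0=0x28
[6] flags=1001 LE?F → skip

EXEC = [1,2,4,5]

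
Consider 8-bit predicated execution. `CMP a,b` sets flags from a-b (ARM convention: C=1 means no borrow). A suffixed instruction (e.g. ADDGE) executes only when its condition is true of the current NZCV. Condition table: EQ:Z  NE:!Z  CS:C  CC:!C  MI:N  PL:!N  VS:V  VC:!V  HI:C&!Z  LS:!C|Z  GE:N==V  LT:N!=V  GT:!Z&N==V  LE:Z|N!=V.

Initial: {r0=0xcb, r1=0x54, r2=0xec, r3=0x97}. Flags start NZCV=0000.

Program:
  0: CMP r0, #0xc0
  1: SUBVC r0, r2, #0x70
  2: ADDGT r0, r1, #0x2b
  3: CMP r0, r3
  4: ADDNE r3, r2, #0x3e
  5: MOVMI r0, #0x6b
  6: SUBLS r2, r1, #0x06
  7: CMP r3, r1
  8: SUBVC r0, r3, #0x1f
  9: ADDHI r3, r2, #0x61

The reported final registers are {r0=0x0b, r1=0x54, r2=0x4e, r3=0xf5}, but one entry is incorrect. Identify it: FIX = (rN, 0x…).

[0] flags=0010 → (cmp)
[1] flags=0010 VC?T → r0=0x7c
[2] flags=0010 GT?T → r0=0x7f
[3] flags=1001 → (cmp)
[4] flags=1001 NE?T → r3=0x2a
[5] flags=1001 MI?T → r0=0x6b
[6] flags=1001 LS?T → r2=0x4e
[7] flags=1000 → (cmp)
[8] flags=1000 VC?T → r0=0x0b
[9] flags=1000 HI?F → skip

FIX = (r3, 0x2a)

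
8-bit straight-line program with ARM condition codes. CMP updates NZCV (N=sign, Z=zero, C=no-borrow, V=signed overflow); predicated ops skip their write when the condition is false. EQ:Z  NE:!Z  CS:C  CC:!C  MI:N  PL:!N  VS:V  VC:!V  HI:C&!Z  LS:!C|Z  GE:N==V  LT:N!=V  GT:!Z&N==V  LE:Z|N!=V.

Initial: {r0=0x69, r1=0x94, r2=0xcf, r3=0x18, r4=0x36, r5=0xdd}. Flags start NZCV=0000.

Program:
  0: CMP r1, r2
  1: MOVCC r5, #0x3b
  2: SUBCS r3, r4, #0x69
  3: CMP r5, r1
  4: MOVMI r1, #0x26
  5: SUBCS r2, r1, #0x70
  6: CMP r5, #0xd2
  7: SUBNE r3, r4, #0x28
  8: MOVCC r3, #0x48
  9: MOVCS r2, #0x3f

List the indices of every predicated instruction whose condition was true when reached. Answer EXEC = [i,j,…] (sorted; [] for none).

EXEC = [1,4,7,8]

[0] flags=1000 → (cmp)
[1] flags=1000 CC?T → r5=0x3b
[2] flags=1000 CS?F → skip
[3] flags=1001 → (cmp)
[4] flags=1001 MI?T → r1=0x26
[5] flags=1001 CS?F → skip
[6] flags=0000 → (cmp)
[7] flags=0000 NE?T → r3=0x0e
[8] flags=0000 CC?T → r3=0x48
[9] flags=0000 CS?F → skip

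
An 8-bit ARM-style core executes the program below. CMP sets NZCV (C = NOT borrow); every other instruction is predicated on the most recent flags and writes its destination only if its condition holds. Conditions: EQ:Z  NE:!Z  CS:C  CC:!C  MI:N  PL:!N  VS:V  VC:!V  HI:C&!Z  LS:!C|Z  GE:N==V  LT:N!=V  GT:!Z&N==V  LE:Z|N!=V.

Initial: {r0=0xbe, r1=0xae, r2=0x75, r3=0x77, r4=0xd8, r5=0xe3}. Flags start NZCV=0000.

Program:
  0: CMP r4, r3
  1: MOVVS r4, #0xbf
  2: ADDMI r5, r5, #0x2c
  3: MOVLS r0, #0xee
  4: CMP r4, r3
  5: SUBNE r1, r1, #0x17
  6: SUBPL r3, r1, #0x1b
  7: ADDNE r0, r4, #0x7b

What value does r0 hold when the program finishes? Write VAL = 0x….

0: ✓ CMP  NZCV=0011
1: ✓ MOVVS  r4←0xbf
2: · ADDMI
3: · MOVLS
4: ✓ CMP  NZCV=0011
5: ✓ SUBNE  r1←0x97
6: ✓ SUBPL  r3←0x7c
7: ✓ ADDNE  r0←0x3a

VAL = 0x3a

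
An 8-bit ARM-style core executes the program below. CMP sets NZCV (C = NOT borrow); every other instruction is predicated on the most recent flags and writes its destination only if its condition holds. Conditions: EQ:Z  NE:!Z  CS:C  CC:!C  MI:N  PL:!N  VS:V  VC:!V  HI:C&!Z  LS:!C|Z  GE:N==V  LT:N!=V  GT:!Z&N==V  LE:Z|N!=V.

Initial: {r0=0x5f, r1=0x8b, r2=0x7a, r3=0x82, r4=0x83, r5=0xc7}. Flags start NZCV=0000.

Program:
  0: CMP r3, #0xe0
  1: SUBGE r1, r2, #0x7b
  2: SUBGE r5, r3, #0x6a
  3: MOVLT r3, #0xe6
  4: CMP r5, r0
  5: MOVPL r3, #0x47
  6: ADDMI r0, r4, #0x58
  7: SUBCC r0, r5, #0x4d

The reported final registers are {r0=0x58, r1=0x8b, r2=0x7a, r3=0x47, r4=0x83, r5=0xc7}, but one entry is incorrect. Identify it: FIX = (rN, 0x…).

0: ✓ CMP  NZCV=1000
1: · SUBGE
2: · SUBGE
3: ✓ MOVLT  r3←0xe6
4: ✓ CMP  NZCV=0011
5: ✓ MOVPL  r3←0x47
6: · ADDMI
7: · SUBCC

FIX = (r0, 0x5f)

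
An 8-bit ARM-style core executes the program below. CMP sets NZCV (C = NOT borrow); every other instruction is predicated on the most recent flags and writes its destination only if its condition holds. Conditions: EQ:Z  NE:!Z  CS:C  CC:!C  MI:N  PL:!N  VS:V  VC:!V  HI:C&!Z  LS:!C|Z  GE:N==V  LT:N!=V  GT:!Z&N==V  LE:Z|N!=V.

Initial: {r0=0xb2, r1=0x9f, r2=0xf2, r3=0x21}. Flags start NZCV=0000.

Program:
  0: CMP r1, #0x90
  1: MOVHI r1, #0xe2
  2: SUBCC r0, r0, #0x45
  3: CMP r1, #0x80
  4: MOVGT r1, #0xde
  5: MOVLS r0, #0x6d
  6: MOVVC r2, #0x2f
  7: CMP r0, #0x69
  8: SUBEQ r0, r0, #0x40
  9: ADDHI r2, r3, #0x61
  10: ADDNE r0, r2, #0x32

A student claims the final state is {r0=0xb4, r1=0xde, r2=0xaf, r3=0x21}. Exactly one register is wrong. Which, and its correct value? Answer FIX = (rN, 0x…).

FIX = (r2, 0x82)

[0] flags=0010 → (cmp)
[1] flags=0010 HI?T → r1=0xe2
[2] flags=0010 CC?F → skip
[3] flags=0010 → (cmp)
[4] flags=0010 GT?T → r1=0xde
[5] flags=0010 LS?F → skip
[6] flags=0010 VC?T → r2=0x2f
[7] flags=0011 → (cmp)
[8] flags=0011 EQ?F → skip
[9] flags=0011 HI?T → r2=0x82
[10] flags=0011 NE?T → r0=0xb4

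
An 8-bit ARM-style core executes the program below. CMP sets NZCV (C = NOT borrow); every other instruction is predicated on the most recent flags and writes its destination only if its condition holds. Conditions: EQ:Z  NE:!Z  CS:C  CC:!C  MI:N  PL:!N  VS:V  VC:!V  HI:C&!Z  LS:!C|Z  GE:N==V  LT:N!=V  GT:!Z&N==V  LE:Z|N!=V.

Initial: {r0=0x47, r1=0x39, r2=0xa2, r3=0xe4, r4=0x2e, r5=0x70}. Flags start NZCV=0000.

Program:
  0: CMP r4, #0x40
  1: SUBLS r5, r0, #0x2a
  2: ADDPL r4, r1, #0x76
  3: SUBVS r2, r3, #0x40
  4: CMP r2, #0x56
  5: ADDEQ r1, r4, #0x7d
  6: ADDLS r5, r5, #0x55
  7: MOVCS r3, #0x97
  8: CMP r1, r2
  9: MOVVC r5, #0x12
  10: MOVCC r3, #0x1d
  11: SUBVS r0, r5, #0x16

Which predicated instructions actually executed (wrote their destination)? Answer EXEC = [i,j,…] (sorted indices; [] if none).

EXEC = [1,7,10,11]

[0] flags=1000 → (cmp)
[1] flags=1000 LS?T → r5=0x1d
[2] flags=1000 PL?F → skip
[3] flags=1000 VS?F → skip
[4] flags=0011 → (cmp)
[5] flags=0011 EQ?F → skip
[6] flags=0011 LS?F → skip
[7] flags=0011 CS?T → r3=0x97
[8] flags=1001 → (cmp)
[9] flags=1001 VC?F → skip
[10] flags=1001 CC?T → r3=0x1d
[11] flags=1001 VS?T → r0=0x07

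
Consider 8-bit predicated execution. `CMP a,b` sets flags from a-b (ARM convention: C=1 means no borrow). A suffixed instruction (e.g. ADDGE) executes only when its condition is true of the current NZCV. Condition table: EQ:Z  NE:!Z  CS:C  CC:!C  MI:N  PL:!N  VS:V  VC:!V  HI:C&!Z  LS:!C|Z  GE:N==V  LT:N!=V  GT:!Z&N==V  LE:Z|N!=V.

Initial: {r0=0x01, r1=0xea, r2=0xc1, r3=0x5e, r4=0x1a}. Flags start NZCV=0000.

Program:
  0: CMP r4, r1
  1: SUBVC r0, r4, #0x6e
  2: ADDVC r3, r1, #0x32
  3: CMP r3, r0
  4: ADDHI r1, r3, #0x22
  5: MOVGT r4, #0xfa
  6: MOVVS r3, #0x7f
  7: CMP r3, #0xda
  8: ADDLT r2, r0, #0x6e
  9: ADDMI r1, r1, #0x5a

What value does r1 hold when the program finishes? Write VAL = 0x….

0: ✓ CMP  NZCV=0000
1: ✓ SUBVC  r0←0xac
2: ✓ ADDVC  r3←0x1c
3: ✓ CMP  NZCV=0000
4: · ADDHI
5: ✓ MOVGT  r4←0xfa
6: · MOVVS
7: ✓ CMP  NZCV=0000
8: · ADDLT
9: · ADDMI

VAL = 0xea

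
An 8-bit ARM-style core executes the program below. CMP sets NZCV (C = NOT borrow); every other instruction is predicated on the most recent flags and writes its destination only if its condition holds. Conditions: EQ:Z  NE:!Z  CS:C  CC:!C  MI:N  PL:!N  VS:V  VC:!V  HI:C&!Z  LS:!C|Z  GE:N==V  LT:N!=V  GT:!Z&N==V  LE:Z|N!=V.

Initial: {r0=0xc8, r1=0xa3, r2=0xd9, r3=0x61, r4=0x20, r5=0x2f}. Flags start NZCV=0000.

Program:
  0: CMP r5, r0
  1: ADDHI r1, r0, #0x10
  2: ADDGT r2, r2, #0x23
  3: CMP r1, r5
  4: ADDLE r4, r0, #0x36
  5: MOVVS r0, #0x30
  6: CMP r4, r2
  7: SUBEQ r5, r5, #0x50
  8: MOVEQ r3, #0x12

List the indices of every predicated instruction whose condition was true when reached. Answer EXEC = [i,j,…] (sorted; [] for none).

[0] flags=0000 → (cmp)
[1] flags=0000 HI?F → skip
[2] flags=0000 GT?T → r2=0xfc
[3] flags=0011 → (cmp)
[4] flags=0011 LE?T → r4=0xfe
[5] flags=0011 VS?T → r0=0x30
[6] flags=0010 → (cmp)
[7] flags=0010 EQ?F → skip
[8] flags=0010 EQ?F → skip

EXEC = [2,4,5]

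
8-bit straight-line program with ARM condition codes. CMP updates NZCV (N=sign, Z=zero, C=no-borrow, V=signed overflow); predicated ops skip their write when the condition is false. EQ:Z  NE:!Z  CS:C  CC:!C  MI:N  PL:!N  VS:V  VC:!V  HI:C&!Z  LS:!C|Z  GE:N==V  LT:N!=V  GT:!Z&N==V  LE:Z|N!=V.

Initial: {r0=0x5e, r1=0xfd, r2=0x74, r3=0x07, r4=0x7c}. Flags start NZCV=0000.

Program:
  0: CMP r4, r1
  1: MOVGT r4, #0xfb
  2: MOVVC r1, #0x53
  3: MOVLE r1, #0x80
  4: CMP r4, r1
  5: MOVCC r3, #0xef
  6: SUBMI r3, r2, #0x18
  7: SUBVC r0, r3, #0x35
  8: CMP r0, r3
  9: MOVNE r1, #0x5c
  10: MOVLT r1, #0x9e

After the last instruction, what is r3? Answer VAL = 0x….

VAL = 0x5c

[0] flags=0000 → (cmp)
[1] flags=0000 GT?T → r4=0xfb
[2] flags=0000 VC?T → r1=0x53
[3] flags=0000 LE?F → skip
[4] flags=1010 → (cmp)
[5] flags=1010 CC?F → skip
[6] flags=1010 MI?T → r3=0x5c
[7] flags=1010 VC?T → r0=0x27
[8] flags=1000 → (cmp)
[9] flags=1000 NE?T → r1=0x5c
[10] flags=1000 LT?T → r1=0x9e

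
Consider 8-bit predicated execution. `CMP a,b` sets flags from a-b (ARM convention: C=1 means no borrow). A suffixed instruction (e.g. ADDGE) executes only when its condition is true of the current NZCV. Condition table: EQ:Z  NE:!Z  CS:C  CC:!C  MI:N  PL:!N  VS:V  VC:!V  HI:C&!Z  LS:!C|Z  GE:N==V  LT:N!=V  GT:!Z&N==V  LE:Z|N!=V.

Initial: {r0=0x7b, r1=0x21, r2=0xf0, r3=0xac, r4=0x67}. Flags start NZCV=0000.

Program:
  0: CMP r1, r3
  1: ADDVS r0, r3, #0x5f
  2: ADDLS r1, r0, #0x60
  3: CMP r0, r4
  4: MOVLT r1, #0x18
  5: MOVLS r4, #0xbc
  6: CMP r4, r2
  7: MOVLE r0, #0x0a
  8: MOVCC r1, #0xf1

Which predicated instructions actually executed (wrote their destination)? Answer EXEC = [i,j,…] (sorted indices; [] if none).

[0] flags=0000 → (cmp)
[1] flags=0000 VS?F → skip
[2] flags=0000 LS?T → r1=0xdb
[3] flags=0010 → (cmp)
[4] flags=0010 LT?F → skip
[5] flags=0010 LS?F → skip
[6] flags=0000 → (cmp)
[7] flags=0000 LE?F → skip
[8] flags=0000 CC?T → r1=0xf1

EXEC = [2,8]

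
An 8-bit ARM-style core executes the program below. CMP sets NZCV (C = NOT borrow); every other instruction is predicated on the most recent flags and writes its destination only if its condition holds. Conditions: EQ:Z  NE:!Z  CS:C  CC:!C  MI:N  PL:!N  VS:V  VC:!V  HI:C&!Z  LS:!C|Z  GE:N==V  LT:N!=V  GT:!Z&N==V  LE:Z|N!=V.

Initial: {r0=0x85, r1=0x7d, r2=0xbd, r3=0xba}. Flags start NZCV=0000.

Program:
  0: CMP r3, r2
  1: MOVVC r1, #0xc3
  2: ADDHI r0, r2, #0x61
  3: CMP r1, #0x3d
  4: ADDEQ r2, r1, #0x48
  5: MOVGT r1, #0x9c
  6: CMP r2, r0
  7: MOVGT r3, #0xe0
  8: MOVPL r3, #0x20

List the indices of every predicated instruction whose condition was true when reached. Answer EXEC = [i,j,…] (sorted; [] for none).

[0] flags=1000 → (cmp)
[1] flags=1000 VC?T → r1=0xc3
[2] flags=1000 HI?F → skip
[3] flags=1010 → (cmp)
[4] flags=1010 EQ?F → skip
[5] flags=1010 GT?F → skip
[6] flags=0010 → (cmp)
[7] flags=0010 GT?T → r3=0xe0
[8] flags=0010 PL?T → r3=0x20

EXEC = [1,7,8]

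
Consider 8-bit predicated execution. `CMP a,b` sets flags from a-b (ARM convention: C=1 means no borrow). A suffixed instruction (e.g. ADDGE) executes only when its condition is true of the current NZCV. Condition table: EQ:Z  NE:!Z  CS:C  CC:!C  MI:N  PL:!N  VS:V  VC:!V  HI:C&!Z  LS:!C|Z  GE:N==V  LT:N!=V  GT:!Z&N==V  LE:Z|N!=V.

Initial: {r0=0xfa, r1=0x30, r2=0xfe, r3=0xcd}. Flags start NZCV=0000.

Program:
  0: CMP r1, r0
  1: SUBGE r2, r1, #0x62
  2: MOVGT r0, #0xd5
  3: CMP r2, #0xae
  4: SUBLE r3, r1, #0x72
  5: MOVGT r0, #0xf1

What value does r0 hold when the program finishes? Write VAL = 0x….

[0] flags=0000 → (cmp)
[1] flags=0000 GE?T → r2=0xce
[2] flags=0000 GT?T → r0=0xd5
[3] flags=0010 → (cmp)
[4] flags=0010 LE?F → skip
[5] flags=0010 GT?T → r0=0xf1

VAL = 0xf1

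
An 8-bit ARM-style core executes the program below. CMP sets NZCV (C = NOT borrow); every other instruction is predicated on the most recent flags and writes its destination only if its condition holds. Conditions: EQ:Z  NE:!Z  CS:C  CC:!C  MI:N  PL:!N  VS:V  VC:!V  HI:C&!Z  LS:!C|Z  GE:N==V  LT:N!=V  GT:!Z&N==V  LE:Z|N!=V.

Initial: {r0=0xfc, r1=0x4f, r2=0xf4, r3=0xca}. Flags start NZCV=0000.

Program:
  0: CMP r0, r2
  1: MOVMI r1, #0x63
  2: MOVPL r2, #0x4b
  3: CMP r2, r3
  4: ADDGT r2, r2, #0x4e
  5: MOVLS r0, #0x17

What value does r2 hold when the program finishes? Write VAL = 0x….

[0] flags=0010 → (cmp)
[1] flags=0010 MI?F → skip
[2] flags=0010 PL?T → r2=0x4b
[3] flags=1001 → (cmp)
[4] flags=1001 GT?T → r2=0x99
[5] flags=1001 LS?T → r0=0x17

VAL = 0x99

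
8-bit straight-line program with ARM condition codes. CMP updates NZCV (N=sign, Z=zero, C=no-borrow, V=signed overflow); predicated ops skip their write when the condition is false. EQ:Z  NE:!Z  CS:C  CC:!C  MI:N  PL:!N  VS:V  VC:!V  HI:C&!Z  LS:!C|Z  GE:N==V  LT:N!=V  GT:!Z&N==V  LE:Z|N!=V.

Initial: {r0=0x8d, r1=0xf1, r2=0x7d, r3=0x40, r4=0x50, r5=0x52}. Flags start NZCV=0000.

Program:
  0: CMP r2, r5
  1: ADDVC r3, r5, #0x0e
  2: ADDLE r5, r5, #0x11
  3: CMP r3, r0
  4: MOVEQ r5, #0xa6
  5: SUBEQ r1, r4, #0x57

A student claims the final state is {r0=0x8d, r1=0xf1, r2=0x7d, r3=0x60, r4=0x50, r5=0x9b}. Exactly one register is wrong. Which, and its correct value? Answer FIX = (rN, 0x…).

[0] flags=0010 → (cmp)
[1] flags=0010 VC?T → r3=0x60
[2] flags=0010 LE?F → skip
[3] flags=1001 → (cmp)
[4] flags=1001 EQ?F → skip
[5] flags=1001 EQ?F → skip

FIX = (r5, 0x52)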